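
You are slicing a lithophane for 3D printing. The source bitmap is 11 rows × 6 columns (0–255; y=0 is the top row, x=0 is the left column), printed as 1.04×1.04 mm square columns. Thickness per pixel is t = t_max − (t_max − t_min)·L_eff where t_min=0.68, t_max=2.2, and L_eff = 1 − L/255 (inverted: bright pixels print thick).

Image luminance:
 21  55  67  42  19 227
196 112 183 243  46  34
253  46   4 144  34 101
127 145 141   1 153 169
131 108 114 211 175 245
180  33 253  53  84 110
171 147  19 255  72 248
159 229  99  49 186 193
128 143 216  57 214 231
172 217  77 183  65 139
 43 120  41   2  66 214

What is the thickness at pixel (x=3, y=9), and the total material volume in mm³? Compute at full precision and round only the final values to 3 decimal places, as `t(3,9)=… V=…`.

span = t_max - t_min = 2.2 - 0.68 = 1.520
L(3,9) = 183, L_eff = 1 - 183/255 = 0.282353 (inverted)
t(3,9) = 2.2 - 1.520·0.282353 = 1.771
Σt over all 11·6 pixels = 95.04
V = pitch²·Σt = 1.04²·95.04 = 102.795

t(3,9)=1.771 V=102.795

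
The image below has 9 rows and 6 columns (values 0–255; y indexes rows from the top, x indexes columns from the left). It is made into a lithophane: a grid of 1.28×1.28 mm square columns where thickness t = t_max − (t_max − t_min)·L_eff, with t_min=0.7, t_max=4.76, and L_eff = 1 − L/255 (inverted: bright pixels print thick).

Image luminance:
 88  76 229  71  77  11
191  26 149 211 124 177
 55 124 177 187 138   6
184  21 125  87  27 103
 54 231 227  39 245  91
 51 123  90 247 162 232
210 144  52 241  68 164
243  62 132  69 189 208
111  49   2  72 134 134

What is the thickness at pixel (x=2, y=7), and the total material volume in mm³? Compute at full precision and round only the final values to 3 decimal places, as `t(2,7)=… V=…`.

t(2,7)=2.802 V=237.750

span = t_max - t_min = 4.76 - 0.7 = 4.060
L(2,7) = 132, L_eff = 1 - 132/255 = 0.482353 (inverted)
t(2,7) = 4.76 - 4.060·0.482353 = 2.802
Σt over all 9·6 pixels = 185017/1275 ≈ 145.1113725
V = pitch²·Σt = 1.28²·185017/1275 = 237.750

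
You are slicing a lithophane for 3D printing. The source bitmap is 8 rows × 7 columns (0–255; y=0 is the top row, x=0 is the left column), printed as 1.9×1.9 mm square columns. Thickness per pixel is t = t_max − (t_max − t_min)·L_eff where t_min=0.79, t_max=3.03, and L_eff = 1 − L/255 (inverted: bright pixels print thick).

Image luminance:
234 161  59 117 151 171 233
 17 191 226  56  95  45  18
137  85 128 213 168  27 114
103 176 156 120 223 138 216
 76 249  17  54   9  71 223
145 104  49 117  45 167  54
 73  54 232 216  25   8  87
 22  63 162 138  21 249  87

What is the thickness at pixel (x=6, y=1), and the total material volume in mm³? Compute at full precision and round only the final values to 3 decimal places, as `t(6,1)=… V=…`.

span = t_max - t_min = 3.03 - 0.79 = 2.240
L(6,1) = 18, L_eff = 1 - 18/255 = 0.929412 (inverted)
t(6,1) = 3.03 - 2.240·0.929412 = 0.948
Σt over all 8·7 pixels = 26054/255 ≈ 102.1725490
V = pitch²·Σt = 1.9²·26054/255 = 368.843

t(6,1)=0.948 V=368.843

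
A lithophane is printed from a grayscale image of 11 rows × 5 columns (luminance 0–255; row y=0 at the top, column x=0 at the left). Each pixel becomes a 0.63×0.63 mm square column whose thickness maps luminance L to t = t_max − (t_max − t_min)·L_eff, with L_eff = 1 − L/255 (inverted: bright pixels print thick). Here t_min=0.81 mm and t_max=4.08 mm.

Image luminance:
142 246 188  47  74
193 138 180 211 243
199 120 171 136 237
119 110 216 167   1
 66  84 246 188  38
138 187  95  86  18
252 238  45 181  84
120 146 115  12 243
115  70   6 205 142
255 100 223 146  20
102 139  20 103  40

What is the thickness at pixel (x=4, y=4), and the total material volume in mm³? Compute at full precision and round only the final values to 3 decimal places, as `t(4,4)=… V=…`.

t(4,4)=1.297 V=55.376

span = t_max - t_min = 4.08 - 0.81 = 3.270
L(4,4) = 38, L_eff = 1 - 38/255 = 0.850980 (inverted)
t(4,4) = 4.08 - 3.270·0.850980 = 1.297
Σt over all 11·5 pixels = 1185929/8500 ≈ 139.5210588
V = pitch²·Σt = 0.63²·1185929/8500 = 55.376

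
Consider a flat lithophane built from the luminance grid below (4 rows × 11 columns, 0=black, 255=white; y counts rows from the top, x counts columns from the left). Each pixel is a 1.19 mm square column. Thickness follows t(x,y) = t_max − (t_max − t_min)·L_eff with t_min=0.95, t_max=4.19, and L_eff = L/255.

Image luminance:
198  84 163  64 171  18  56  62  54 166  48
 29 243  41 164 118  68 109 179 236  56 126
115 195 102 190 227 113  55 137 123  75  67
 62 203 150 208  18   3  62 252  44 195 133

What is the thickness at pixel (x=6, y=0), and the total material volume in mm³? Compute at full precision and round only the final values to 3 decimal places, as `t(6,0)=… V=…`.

t(6,0)=3.478 V=167.834

span = t_max - t_min = 4.19 - 0.95 = 3.240
L(6,0) = 56, L_eff = 56/255 = 0.219608
t(6,0) = 4.19 - 3.240·0.219608 = 3.478
Σt over all 4·11 pixels = 251851/2125 ≈ 118.5181176
V = pitch²·Σt = 1.19²·251851/2125 = 167.834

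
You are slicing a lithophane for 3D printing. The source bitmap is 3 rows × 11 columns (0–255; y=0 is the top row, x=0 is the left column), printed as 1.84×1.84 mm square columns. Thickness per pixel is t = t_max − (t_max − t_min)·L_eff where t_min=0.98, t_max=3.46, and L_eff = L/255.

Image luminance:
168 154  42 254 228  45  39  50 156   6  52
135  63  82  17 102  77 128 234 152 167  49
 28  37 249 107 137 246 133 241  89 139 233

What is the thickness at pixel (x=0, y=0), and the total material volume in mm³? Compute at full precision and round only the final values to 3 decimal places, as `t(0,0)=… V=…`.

span = t_max - t_min = 3.46 - 0.98 = 2.480
L(0,0) = 168, L_eff = 168/255 = 0.658824
t(0,0) = 3.46 - 2.480·0.658824 = 1.826
Σt over all 3·11 pixels = 954959/12750 ≈ 74.8987451
V = pitch²·Σt = 1.84²·954959/12750 = 253.577

t(0,0)=1.826 V=253.577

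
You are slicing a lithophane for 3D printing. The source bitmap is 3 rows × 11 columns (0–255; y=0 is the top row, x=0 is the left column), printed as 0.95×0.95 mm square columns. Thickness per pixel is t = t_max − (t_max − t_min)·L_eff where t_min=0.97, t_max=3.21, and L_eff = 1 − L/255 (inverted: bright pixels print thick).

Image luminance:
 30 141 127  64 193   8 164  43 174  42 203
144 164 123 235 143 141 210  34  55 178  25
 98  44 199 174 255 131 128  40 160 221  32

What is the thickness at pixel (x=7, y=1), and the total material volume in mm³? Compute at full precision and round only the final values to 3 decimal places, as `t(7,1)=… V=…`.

t(7,1)=1.269 V=61.576

span = t_max - t_min = 3.21 - 0.97 = 2.240
L(7,1) = 34, L_eff = 1 - 34/255 = 0.866667 (inverted)
t(7,1) = 3.21 - 2.240·0.866667 = 1.269
Σt over all 3·11 pixels = 1739807/25500 ≈ 68.2277255
V = pitch²·Σt = 0.95²·1739807/25500 = 61.576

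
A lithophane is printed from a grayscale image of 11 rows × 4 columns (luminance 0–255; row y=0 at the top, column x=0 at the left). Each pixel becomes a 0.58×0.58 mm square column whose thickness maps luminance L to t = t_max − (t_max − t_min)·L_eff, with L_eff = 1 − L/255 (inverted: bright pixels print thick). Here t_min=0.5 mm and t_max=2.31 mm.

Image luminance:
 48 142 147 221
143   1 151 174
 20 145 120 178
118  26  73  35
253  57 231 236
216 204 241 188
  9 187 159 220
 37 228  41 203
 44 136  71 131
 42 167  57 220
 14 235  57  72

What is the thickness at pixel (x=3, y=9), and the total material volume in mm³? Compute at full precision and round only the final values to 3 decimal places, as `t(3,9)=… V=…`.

t(3,9)=2.062 V=21.006

span = t_max - t_min = 2.31 - 0.5 = 1.810
L(3,9) = 220, L_eff = 1 - 220/255 = 0.137255 (inverted)
t(3,9) = 2.31 - 1.810·0.137255 = 2.062
Σt over all 11·4 pixels = 796169/12750 ≈ 62.4446275
V = pitch²·Σt = 0.58²·796169/12750 = 21.006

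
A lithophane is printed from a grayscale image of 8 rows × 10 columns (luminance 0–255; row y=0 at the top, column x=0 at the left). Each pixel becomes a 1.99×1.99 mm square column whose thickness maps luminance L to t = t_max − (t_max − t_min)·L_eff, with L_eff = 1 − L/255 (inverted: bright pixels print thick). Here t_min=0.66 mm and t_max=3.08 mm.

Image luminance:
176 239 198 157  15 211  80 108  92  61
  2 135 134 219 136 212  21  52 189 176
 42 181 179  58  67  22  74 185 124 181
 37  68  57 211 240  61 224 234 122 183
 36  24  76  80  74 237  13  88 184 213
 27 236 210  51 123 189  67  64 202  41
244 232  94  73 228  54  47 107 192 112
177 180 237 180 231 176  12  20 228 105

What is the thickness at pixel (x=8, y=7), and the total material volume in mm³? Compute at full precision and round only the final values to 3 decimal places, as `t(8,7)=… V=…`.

t(8,7)=2.824 V=597.204

span = t_max - t_min = 3.08 - 0.66 = 2.420
L(8,7) = 228, L_eff = 1 - 228/255 = 0.105882 (inverted)
t(8,7) = 3.08 - 2.420·0.105882 = 2.824
Σt over all 8·10 pixels = 1922767/12750 ≈ 150.8052549
V = pitch²·Σt = 1.99²·1922767/12750 = 597.204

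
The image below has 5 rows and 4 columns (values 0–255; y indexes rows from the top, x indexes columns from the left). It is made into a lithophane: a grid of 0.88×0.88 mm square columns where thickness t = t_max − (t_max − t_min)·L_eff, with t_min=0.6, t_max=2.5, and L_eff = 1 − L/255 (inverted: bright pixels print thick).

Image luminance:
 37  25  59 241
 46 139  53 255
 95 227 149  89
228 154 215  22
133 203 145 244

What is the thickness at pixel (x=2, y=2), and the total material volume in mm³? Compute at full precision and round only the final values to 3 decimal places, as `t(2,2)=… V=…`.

t(2,2)=1.710 V=25.212

span = t_max - t_min = 2.5 - 0.6 = 1.900
L(2,2) = 149, L_eff = 1 - 149/255 = 0.415686 (inverted)
t(2,2) = 2.5 - 1.900·0.415686 = 1.710
Σt over all 5·4 pixels = 83021/2550 ≈ 32.5572549
V = pitch²·Σt = 0.88²·83021/2550 = 25.212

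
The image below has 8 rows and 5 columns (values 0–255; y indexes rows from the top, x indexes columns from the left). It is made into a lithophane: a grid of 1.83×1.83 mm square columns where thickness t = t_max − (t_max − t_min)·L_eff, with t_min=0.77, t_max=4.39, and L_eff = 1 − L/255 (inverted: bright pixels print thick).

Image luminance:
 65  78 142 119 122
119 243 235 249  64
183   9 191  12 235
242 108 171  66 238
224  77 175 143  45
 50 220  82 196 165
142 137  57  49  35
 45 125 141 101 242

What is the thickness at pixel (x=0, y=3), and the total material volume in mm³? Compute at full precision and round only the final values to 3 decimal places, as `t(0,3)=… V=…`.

span = t_max - t_min = 4.39 - 0.77 = 3.620
L(0,3) = 242, L_eff = 1 - 242/255 = 0.050980 (inverted)
t(0,3) = 4.39 - 3.620·0.050980 = 4.205
Σt over all 8·5 pixels = 679801/6375 ≈ 106.6354510
V = pitch²·Σt = 1.83²·679801/6375 = 357.111

t(0,3)=4.205 V=357.111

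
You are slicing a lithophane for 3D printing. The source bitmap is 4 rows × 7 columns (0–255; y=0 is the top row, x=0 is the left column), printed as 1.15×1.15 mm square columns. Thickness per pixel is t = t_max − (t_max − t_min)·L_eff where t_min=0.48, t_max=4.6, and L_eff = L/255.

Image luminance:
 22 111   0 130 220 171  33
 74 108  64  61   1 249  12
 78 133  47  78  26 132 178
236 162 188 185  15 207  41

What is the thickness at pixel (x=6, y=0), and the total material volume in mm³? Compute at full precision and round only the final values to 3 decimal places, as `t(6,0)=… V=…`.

span = t_max - t_min = 4.6 - 0.48 = 4.120
L(6,0) = 33, L_eff = 33/255 = 0.129412
t(6,0) = 4.6 - 4.120·0.129412 = 4.067
Σt over all 4·7 pixels = 516014/6375 ≈ 80.9433725
V = pitch²·Σt = 1.15²·516014/6375 = 107.048

t(6,0)=4.067 V=107.048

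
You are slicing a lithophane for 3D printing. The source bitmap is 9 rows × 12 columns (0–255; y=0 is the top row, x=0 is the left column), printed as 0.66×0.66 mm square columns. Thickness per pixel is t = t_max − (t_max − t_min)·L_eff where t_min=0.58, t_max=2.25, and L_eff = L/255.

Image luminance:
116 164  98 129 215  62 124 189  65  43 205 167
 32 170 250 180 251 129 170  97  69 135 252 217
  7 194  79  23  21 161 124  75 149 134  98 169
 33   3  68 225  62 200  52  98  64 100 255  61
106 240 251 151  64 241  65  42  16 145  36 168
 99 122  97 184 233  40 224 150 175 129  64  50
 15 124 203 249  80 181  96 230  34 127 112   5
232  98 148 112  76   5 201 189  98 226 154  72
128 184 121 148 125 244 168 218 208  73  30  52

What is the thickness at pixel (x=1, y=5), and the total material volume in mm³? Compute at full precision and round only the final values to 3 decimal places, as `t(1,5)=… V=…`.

t(1,5)=1.451 V=66.363

span = t_max - t_min = 2.25 - 0.58 = 1.670
L(1,5) = 122, L_eff = 122/255 = 0.478431
t(1,5) = 2.25 - 1.670·0.478431 = 1.451
Σt over all 9·12 pixels = 647481/4250 ≈ 152.3484706
V = pitch²·Σt = 0.66²·647481/4250 = 66.363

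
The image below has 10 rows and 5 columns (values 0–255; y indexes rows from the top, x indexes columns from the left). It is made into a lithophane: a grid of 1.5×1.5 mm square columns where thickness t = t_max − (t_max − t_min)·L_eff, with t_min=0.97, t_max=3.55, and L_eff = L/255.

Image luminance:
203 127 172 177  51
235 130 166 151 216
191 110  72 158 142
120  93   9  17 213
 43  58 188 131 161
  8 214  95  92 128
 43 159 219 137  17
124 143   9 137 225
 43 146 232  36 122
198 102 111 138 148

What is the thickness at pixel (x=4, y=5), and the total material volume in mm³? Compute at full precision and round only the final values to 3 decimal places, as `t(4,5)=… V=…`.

t(4,5)=2.255 V=254.591

span = t_max - t_min = 3.55 - 0.97 = 2.580
L(4,5) = 128, L_eff = 128/255 = 0.501961
t(4,5) = 3.55 - 2.580·0.501961 = 2.255
Σt over all 10·5 pixels = 96179/850 ≈ 113.1517647
V = pitch²·Σt = 1.5²·96179/850 = 254.591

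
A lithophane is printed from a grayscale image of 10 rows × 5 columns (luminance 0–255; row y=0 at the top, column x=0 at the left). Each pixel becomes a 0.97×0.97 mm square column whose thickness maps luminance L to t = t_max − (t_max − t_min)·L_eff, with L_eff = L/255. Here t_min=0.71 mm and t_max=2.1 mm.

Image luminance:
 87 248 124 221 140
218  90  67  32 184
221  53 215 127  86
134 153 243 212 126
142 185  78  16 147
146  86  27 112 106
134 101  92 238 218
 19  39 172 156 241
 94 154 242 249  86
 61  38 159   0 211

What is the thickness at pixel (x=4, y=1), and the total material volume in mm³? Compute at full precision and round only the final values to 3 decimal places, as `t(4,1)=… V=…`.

span = t_max - t_min = 2.1 - 0.71 = 1.390
L(4,1) = 184, L_eff = 184/255 = 0.721569
t(4,1) = 2.1 - 1.390·0.721569 = 1.097
Σt over all 10·5 pixels = 174203/2550 ≈ 68.3149020
V = pitch²·Σt = 0.97²·174203/2550 = 64.277

t(4,1)=1.097 V=64.277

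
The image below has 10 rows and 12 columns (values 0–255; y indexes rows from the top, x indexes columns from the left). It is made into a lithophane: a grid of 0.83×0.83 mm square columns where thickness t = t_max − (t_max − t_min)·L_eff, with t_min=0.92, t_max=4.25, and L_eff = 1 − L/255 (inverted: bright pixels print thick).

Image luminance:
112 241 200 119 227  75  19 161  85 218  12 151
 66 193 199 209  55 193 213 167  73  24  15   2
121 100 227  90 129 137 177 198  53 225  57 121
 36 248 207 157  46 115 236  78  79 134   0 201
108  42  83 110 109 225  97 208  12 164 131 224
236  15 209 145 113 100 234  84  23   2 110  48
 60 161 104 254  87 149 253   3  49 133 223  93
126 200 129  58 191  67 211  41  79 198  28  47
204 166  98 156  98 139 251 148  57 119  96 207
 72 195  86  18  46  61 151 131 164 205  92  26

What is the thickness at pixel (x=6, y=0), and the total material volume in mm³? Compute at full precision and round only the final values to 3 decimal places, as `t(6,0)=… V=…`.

span = t_max - t_min = 4.25 - 0.92 = 3.330
L(6,0) = 19, L_eff = 1 - 19/255 = 0.925490 (inverted)
t(6,0) = 4.25 - 3.330·0.925490 = 1.168
Σt over all 10·12 pixels = 2599293/8500 ≈ 305.7991765
V = pitch²·Σt = 0.83²·2599293/8500 = 210.665

t(6,0)=1.168 V=210.665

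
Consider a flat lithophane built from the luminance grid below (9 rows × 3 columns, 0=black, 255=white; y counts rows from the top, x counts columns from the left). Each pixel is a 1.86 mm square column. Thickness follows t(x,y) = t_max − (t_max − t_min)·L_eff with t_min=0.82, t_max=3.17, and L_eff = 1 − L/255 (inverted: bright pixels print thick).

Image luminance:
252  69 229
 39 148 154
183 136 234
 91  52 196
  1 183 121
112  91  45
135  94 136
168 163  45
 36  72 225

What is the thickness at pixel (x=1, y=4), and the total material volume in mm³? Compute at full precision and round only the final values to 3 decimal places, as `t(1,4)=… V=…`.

t(1,4)=2.506 V=185.315

span = t_max - t_min = 3.17 - 0.82 = 2.350
L(1,4) = 183, L_eff = 1 - 183/255 = 0.282353 (inverted)
t(1,4) = 3.17 - 2.350·0.282353 = 2.506
Σt over all 9·3 pixels = 68296/1275 ≈ 53.5654902
V = pitch²·Σt = 1.86²·68296/1275 = 185.315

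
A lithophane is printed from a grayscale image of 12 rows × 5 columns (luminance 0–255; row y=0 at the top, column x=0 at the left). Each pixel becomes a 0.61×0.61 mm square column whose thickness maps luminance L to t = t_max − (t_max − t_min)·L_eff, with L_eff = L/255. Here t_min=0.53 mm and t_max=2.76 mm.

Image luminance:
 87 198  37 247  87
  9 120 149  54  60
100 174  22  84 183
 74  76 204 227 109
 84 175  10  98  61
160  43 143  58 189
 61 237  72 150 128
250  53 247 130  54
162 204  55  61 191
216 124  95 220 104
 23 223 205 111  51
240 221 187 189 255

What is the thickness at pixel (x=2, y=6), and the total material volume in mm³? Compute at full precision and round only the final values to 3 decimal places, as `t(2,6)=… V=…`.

t(2,6)=2.130 V=36.105

span = t_max - t_min = 2.76 - 0.53 = 2.230
L(2,6) = 72, L_eff = 72/255 = 0.282353
t(2,6) = 2.76 - 2.230·0.282353 = 2.130
Σt over all 12·5 pixels = 2474257/25500 ≈ 97.0296863
V = pitch²·Σt = 0.61²·2474257/25500 = 36.105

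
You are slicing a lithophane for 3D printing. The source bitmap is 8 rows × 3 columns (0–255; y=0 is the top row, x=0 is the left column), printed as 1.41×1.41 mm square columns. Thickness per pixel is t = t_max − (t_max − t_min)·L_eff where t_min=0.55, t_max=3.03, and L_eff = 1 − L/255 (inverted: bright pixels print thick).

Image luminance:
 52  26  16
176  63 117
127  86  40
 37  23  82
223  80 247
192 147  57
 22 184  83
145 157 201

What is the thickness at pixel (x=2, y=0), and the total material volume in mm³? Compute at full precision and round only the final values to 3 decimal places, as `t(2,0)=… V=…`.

span = t_max - t_min = 3.03 - 0.55 = 2.480
L(2,0) = 16, L_eff = 1 - 16/255 = 0.937255 (inverted)
t(2,0) = 3.03 - 2.480·0.937255 = 0.706
Σt over all 8·3 pixels = 81432/2125 ≈ 38.3209412
V = pitch²·Σt = 1.41²·81432/2125 = 76.186

t(2,0)=0.706 V=76.186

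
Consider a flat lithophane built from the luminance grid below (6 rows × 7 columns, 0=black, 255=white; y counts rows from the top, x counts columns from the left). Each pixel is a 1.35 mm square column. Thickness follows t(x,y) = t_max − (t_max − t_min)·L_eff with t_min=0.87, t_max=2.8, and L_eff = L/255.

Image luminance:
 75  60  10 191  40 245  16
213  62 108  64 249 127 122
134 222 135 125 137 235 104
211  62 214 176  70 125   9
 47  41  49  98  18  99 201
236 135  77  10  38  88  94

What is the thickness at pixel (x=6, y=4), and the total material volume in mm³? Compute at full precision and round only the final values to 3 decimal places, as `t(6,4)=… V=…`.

span = t_max - t_min = 2.8 - 0.87 = 1.930
L(6,4) = 201, L_eff = 201/255 = 0.788235
t(6,4) = 2.8 - 1.930·0.788235 = 1.279
Σt over all 6·7 pixels = 519451/6375 ≈ 81.4825098
V = pitch²·Σt = 1.35²·519451/6375 = 148.502

t(6,4)=1.279 V=148.502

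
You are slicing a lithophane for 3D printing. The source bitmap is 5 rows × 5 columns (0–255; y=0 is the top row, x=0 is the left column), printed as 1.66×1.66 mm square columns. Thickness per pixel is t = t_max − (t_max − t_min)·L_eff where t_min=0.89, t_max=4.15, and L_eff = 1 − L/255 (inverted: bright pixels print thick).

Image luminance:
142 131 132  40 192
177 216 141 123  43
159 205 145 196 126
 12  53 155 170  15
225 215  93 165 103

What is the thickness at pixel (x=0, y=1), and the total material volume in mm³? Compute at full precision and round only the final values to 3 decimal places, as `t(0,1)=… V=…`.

t(0,1)=3.153 V=180.173

span = t_max - t_min = 4.15 - 0.89 = 3.260
L(0,1) = 177, L_eff = 1 - 177/255 = 0.305882 (inverted)
t(0,1) = 4.15 - 3.260·0.305882 = 3.153
Σt over all 5·5 pixels = 1667299/25500 ≈ 65.3842745
V = pitch²·Σt = 1.66²·1667299/25500 = 180.173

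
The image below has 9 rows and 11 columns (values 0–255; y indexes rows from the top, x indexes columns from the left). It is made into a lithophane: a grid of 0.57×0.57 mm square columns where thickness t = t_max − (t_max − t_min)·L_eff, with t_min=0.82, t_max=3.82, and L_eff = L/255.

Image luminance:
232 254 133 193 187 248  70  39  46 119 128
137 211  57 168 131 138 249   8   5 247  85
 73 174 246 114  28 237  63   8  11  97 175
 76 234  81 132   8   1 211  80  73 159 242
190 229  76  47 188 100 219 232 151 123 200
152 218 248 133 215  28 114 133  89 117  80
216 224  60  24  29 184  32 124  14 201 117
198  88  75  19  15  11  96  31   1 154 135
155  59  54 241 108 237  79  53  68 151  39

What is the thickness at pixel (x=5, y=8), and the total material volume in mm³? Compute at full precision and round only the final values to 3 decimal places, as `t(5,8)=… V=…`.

span = t_max - t_min = 3.82 - 0.82 = 3.000
L(5,8) = 237, L_eff = 237/255 = 0.929412
t(5,8) = 3.82 - 3.000·0.929412 = 1.032
Σt over all 9·11 pixels = 199633/850 ≈ 234.8623529
V = pitch²·Σt = 0.57²·199633/850 = 76.307

t(5,8)=1.032 V=76.307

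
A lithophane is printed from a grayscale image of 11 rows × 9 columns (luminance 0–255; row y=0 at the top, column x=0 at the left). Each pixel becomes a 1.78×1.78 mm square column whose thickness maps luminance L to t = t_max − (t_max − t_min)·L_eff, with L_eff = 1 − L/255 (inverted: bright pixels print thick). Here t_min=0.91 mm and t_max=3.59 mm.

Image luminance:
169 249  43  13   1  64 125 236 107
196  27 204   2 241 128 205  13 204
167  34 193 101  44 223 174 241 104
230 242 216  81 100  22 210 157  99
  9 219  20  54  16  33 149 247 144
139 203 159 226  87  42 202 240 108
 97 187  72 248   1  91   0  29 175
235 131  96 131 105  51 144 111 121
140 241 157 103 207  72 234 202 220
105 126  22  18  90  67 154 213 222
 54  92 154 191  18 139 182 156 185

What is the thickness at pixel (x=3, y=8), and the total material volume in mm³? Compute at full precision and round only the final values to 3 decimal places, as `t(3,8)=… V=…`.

t(3,8)=1.993 V=716.700

span = t_max - t_min = 3.59 - 0.91 = 2.680
L(3,8) = 103, L_eff = 1 - 103/255 = 0.596078 (inverted)
t(3,8) = 3.59 - 2.680·0.596078 = 1.993
Σt over all 11·9 pixels = 1922721/8500 ≈ 226.2024706
V = pitch²·Σt = 1.78²·1922721/8500 = 716.700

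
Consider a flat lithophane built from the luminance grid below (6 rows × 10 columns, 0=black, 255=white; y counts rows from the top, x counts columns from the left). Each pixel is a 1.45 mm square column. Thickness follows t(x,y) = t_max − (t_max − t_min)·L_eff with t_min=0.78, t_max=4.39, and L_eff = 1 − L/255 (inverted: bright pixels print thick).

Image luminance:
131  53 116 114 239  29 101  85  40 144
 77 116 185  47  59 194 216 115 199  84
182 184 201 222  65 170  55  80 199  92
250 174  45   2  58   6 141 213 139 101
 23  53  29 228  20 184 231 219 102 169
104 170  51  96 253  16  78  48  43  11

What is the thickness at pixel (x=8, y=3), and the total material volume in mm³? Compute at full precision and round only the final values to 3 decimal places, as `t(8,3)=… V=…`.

span = t_max - t_min = 4.39 - 0.78 = 3.610
L(8,3) = 139, L_eff = 1 - 139/255 = 0.454902 (inverted)
t(8,3) = 4.39 - 3.610·0.454902 = 2.748
Σt over all 6·10 pixels = 3738811/25500 ≈ 146.6200392
V = pitch²·Σt = 1.45²·3738811/25500 = 308.269

t(8,3)=2.748 V=308.269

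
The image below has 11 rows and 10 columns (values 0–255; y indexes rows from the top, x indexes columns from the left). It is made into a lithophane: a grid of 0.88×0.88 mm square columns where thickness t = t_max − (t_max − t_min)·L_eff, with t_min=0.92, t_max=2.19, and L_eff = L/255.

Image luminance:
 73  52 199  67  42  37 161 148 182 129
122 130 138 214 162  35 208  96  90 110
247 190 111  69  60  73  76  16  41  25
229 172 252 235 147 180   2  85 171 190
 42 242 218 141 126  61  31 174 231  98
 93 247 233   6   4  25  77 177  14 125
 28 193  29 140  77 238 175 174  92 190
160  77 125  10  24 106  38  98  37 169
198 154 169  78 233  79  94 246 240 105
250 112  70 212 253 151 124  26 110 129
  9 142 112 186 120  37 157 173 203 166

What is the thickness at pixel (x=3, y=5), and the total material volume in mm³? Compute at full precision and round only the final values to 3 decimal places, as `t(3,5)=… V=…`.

t(3,5)=2.160 V=133.140

span = t_max - t_min = 2.19 - 0.92 = 1.270
L(3,5) = 6, L_eff = 6/255 = 0.023529
t(3,5) = 2.19 - 1.270·0.023529 = 2.160
Σt over all 11·10 pixels = 4384127/25500 ≈ 171.9265490
V = pitch²·Σt = 0.88²·4384127/25500 = 133.140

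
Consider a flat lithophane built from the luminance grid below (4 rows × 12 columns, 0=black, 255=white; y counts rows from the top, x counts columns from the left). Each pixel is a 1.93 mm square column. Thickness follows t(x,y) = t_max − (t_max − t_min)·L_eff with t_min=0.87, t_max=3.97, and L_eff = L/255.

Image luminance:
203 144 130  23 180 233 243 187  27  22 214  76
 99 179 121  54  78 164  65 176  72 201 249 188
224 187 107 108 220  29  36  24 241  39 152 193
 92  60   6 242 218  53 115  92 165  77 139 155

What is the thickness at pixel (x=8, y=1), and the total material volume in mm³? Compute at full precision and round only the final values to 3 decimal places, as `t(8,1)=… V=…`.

t(8,1)=3.095 V=424.443

span = t_max - t_min = 3.97 - 0.87 = 3.100
L(8,1) = 72, L_eff = 72/255 = 0.282353
t(8,1) = 3.97 - 3.100·0.282353 = 3.095
Σt over all 4·12 pixels = 145283/1275 ≈ 113.9474510
V = pitch²·Σt = 1.93²·145283/1275 = 424.443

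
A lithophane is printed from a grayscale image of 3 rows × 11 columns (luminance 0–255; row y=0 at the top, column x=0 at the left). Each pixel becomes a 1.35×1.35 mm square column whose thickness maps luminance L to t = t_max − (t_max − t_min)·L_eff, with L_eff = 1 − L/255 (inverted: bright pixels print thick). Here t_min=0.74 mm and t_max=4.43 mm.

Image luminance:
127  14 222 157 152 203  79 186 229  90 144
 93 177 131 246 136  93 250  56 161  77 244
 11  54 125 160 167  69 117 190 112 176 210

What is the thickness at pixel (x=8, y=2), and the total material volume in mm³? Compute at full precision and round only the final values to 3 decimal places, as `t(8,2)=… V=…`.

t(8,2)=2.361 V=167.349

span = t_max - t_min = 4.43 - 0.74 = 3.690
L(8,2) = 112, L_eff = 1 - 112/255 = 0.560784 (inverted)
t(8,2) = 4.43 - 3.690·0.560784 = 2.361
Σt over all 3·11 pixels = 91.824
V = pitch²·Σt = 1.35²·91.824 = 167.349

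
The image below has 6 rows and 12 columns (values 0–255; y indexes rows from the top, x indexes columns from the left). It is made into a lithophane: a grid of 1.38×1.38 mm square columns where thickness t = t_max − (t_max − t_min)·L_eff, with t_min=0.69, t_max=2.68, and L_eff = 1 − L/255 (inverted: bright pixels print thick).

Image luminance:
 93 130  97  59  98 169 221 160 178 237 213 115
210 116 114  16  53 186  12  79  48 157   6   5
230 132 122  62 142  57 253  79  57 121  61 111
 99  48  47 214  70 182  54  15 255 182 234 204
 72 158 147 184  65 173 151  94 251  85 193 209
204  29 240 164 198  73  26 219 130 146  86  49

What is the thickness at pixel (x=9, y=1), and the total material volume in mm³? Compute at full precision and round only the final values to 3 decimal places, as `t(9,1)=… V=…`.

t(9,1)=1.915 V=230.581

span = t_max - t_min = 2.68 - 0.69 = 1.990
L(9,1) = 157, L_eff = 1 - 157/255 = 0.384314 (inverted)
t(9,1) = 2.68 - 1.990·0.384314 = 1.915
Σt over all 6·12 pixels = 3087491/25500 ≈ 121.0780784
V = pitch²·Σt = 1.38²·3087491/25500 = 230.581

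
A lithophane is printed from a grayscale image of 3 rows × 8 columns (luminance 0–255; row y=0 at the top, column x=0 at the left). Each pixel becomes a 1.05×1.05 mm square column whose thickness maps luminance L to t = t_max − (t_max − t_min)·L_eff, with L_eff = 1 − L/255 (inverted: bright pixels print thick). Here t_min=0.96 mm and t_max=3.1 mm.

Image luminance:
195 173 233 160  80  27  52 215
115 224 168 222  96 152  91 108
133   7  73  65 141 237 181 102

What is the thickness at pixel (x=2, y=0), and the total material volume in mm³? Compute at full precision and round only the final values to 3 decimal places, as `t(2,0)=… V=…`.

t(2,0)=2.915 V=55.472

span = t_max - t_min = 3.1 - 0.96 = 2.140
L(2,0) = 233, L_eff = 1 - 233/255 = 0.086275 (inverted)
t(2,0) = 3.1 - 2.140·0.086275 = 2.915
Σt over all 3·8 pixels = 64151/1275 ≈ 50.3145098
V = pitch²·Σt = 1.05²·64151/1275 = 55.472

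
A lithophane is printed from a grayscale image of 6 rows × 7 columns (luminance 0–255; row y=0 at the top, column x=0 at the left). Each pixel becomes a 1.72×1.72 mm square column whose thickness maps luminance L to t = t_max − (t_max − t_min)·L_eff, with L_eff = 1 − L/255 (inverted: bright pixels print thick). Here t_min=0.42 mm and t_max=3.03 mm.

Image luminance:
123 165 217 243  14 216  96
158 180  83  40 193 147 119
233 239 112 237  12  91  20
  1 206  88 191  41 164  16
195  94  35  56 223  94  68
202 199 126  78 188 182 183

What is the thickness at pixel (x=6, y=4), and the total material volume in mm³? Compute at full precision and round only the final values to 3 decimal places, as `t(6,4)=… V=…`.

span = t_max - t_min = 3.03 - 0.42 = 2.610
L(6,4) = 68, L_eff = 1 - 68/255 = 0.733333 (inverted)
t(6,4) = 3.03 - 2.610·0.733333 = 1.116
Σt over all 6·7 pixels = 158589/2125 ≈ 74.6301176
V = pitch²·Σt = 1.72²·158589/2125 = 220.786

t(6,4)=1.116 V=220.786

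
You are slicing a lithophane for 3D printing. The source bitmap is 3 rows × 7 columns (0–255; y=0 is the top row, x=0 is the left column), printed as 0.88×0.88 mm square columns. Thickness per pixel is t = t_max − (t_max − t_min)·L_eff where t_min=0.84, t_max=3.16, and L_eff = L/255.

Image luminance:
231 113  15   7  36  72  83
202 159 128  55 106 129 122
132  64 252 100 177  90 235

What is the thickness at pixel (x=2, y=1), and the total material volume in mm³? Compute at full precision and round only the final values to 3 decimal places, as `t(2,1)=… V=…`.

span = t_max - t_min = 3.16 - 0.84 = 2.320
L(2,1) = 128, L_eff = 128/255 = 0.501961
t(2,1) = 3.16 - 2.320·0.501961 = 1.995
Σt over all 3·7 pixels = 92527/2125 ≈ 43.5421176
V = pitch²·Σt = 0.88²·92527/2125 = 33.719

t(2,1)=1.995 V=33.719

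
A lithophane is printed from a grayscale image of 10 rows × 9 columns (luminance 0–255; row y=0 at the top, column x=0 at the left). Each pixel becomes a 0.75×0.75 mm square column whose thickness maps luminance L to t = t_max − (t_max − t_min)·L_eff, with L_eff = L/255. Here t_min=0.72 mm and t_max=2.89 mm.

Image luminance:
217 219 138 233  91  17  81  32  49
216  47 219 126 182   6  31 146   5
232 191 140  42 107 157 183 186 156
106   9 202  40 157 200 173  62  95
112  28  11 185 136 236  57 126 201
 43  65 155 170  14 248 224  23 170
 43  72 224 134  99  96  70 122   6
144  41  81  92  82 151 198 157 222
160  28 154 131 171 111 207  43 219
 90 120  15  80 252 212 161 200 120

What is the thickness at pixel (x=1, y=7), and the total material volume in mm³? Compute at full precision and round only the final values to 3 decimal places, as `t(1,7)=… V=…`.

t(1,7)=2.541 V=92.671

span = t_max - t_min = 2.89 - 0.72 = 2.170
L(1,7) = 41, L_eff = 41/255 = 0.160784
t(1,7) = 2.89 - 2.170·0.160784 = 2.541
Σt over all 10·9 pixels = 280071/1700 ≈ 164.7476471
V = pitch²·Σt = 0.75²·280071/1700 = 92.671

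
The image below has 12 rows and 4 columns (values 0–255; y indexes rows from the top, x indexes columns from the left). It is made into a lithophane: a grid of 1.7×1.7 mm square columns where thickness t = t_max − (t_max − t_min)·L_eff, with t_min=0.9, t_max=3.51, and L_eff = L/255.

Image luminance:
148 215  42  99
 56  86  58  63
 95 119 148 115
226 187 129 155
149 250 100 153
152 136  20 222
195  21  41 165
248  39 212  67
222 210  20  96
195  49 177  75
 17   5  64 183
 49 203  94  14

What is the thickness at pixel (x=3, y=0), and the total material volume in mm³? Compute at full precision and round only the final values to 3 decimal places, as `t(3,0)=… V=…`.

t(3,0)=2.497 V=315.816

span = t_max - t_min = 3.51 - 0.9 = 2.610
L(3,0) = 99, L_eff = 99/255 = 0.388235
t(3,0) = 3.51 - 2.610·0.388235 = 2.497
Σt over all 12·4 pixels = 232218/2125 ≈ 109.2790588
V = pitch²·Σt = 1.7²·232218/2125 = 315.816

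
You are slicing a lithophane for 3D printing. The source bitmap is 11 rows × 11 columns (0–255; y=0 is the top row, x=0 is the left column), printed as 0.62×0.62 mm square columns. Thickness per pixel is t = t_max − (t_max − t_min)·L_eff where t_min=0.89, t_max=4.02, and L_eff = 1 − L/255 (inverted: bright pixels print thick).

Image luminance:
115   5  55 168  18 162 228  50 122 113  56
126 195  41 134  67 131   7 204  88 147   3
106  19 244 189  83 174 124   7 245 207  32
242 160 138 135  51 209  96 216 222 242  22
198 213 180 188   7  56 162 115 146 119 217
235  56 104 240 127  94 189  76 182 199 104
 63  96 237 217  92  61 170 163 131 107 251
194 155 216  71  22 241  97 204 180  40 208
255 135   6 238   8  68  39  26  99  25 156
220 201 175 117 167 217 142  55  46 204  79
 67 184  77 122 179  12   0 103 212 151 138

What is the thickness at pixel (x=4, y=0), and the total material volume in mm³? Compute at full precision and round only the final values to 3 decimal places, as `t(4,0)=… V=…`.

span = t_max - t_min = 4.02 - 0.89 = 3.130
L(4,0) = 18, L_eff = 1 - 18/255 = 0.929412 (inverted)
t(4,0) = 4.02 - 3.130·0.929412 = 1.111
Σt over all 11·11 pixels = 2557989/8500 ≈ 300.9398824
V = pitch²·Σt = 0.62²·2557989/8500 = 115.681

t(4,0)=1.111 V=115.681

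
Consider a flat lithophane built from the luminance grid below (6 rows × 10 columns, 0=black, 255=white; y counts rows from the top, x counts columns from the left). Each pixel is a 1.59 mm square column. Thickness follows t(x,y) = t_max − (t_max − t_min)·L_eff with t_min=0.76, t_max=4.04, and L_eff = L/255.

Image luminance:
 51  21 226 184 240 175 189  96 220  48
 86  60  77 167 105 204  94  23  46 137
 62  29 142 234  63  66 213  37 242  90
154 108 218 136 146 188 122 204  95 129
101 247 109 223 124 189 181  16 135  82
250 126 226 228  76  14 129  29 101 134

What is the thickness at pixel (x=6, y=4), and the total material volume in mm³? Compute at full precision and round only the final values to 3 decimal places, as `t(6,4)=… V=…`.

span = t_max - t_min = 4.04 - 0.76 = 3.280
L(6,4) = 181, L_eff = 181/255 = 0.709804
t(6,4) = 4.04 - 3.280·0.709804 = 1.712
Σt over all 6·10 pixels = 901846/6375 ≈ 141.4660392
V = pitch²·Σt = 1.59²·901846/6375 = 357.640

t(6,4)=1.712 V=357.640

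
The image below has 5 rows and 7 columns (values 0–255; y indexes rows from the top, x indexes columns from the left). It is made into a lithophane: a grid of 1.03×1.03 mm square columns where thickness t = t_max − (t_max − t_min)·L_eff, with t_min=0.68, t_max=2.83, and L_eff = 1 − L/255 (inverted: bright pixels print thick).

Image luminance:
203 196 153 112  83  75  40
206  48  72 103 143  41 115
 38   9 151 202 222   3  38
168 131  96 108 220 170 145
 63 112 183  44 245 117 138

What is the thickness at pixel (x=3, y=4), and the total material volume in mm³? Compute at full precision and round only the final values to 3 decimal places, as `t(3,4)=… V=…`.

span = t_max - t_min = 2.83 - 0.68 = 2.150
L(3,4) = 44, L_eff = 1 - 44/255 = 0.827451 (inverted)
t(3,4) = 2.83 - 2.150·0.827451 = 1.051
Σt over all 5·7 pixels = 301679/5100 ≈ 59.1527451
V = pitch²·Σt = 1.03²·301679/5100 = 62.755

t(3,4)=1.051 V=62.755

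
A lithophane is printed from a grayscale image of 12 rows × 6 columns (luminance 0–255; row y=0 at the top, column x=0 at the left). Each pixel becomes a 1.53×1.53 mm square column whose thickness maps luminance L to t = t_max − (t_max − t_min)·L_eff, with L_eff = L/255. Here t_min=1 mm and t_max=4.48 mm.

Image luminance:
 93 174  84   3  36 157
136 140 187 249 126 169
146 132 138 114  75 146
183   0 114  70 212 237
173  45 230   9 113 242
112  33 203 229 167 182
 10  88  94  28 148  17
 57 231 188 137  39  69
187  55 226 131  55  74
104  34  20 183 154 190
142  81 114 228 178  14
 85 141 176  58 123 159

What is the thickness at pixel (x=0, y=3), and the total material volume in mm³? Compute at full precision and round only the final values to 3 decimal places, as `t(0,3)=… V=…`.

t(0,3)=1.983 V=471.493

span = t_max - t_min = 4.48 - 1 = 3.480
L(0,3) = 183, L_eff = 183/255 = 0.717647
t(0,3) = 4.48 - 3.480·0.717647 = 1.983
Σt over all 12·6 pixels = 428007/2125 ≈ 201.4150588
V = pitch²·Σt = 1.53²·428007/2125 = 471.493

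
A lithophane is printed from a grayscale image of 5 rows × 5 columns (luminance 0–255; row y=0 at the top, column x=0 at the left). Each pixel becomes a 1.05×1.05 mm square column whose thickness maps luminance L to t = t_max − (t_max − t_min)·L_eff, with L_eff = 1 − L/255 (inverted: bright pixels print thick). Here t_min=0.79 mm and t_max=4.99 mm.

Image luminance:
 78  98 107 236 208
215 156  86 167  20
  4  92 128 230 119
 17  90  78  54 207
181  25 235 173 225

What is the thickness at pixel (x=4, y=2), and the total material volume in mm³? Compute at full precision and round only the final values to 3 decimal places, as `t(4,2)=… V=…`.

span = t_max - t_min = 4.99 - 0.79 = 4.200
L(4,2) = 119, L_eff = 1 - 119/255 = 0.533333 (inverted)
t(4,2) = 4.99 - 4.200·0.533333 = 2.750
Σt over all 5·5 pixels = 123987/1700 ≈ 72.9335294
V = pitch²·Σt = 1.05²·123987/1700 = 80.409

t(4,2)=2.750 V=80.409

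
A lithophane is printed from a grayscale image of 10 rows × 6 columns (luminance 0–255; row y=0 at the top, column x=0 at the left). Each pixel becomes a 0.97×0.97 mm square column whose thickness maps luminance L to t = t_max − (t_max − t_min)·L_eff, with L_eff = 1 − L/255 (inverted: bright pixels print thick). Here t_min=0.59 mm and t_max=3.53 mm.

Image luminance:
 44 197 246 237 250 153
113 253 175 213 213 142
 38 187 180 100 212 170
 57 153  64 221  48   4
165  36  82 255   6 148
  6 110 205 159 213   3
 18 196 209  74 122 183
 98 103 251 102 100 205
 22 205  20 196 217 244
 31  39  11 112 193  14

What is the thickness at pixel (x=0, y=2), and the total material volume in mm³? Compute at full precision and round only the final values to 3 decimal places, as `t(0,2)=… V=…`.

t(0,2)=1.028 V=120.342

span = t_max - t_min = 3.53 - 0.59 = 2.940
L(0,2) = 38, L_eff = 1 - 38/255 = 0.850980 (inverted)
t(0,2) = 3.53 - 2.940·0.850980 = 1.028
Σt over all 10·6 pixels = 543577/4250 ≈ 127.9004706
V = pitch²·Σt = 0.97²·543577/4250 = 120.342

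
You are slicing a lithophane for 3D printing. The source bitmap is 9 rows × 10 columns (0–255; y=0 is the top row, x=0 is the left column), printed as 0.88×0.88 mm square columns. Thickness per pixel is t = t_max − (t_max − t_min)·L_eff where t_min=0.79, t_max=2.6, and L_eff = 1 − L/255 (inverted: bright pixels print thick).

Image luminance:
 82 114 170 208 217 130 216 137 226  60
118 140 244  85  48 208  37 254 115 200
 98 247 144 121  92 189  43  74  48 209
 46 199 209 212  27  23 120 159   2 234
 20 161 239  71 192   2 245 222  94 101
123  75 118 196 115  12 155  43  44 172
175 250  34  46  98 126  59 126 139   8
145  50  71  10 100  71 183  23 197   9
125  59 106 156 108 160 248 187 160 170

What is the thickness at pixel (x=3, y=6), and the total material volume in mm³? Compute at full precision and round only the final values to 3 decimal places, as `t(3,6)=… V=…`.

t(3,6)=1.117 V=117.195

span = t_max - t_min = 2.6 - 0.79 = 1.810
L(3,6) = 46, L_eff = 1 - 46/255 = 0.819608 (inverted)
t(3,6) = 2.6 - 1.810·0.819608 = 1.117
Σt over all 9·10 pixels = 643179/4250 ≈ 151.3362353
V = pitch²·Σt = 0.88²·643179/4250 = 117.195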